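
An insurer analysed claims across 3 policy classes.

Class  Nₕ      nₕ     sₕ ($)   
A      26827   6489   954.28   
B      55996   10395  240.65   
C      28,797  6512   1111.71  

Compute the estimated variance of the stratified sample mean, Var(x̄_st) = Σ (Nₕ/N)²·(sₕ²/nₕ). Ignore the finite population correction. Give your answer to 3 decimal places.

N = 111620; Wₕ = Nₕ/N.
class A: (26827/111620)²·954.28²/6489 = 8.106512
class B: (55996/111620)²·240.65²/10395 = 1.402094
class C: (28797/111620)²·1111.71²/6512 = 12.632203
Sum = 22.140809 → 22.141.

22.141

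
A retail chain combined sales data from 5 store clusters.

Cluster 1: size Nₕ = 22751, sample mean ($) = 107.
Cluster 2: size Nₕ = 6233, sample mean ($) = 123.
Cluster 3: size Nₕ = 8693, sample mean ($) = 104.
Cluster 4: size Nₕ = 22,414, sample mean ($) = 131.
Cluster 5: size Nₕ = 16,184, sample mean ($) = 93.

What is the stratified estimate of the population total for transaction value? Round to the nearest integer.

1: 22751·107 = 2434357
2: 6233·123 = 766659
3: 8693·104 = 904072
4: 22414·131 = 2936234
5: 16184·93 = 1505112
τ̂ = Σ Nₕx̄ₕ = 8546434.

8546434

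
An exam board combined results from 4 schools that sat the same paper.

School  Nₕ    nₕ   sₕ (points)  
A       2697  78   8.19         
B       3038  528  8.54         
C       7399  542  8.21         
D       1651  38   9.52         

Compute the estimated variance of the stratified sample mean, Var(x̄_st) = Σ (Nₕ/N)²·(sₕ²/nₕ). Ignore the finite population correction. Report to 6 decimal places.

N = 14785. Term for each stratum: Wₕ²sₕ²/nₕ.
Var(x̄_st) = 0.028614913 + 0.005831962 + 0.031145150 + 0.029740056 = 0.095332082 → 0.095332.

0.095332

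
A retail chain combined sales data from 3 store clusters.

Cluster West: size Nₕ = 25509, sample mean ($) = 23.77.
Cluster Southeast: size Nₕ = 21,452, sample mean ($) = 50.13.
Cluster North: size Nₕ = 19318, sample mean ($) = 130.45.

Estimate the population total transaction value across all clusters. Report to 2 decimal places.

West: 25509·23.77 = 606348.93
Southeast: 21452·50.13 = 1075388.76
North: 19318·130.45 = 2520033.1
τ̂ = Σ Nₕx̄ₕ = 4201770.79.

4201770.79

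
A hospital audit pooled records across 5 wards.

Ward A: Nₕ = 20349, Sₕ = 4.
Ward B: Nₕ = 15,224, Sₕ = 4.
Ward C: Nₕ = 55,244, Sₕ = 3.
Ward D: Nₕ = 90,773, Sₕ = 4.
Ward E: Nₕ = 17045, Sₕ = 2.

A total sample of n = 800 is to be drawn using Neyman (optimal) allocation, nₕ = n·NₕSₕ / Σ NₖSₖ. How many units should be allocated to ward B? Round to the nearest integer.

Σ NₕSₕ = 20349·4 + 15224·4 + 55244·3 + 90773·4 + 17045·2 = 705206.
Share for B: 60896/705206 = 0.08635.
n_B = 800 × 0.08635 = 69.082... → 69.

69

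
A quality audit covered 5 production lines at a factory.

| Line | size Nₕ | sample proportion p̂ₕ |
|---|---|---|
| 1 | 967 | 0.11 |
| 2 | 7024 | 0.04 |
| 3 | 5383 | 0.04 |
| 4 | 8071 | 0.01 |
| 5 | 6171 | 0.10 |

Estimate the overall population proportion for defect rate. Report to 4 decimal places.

Wₕ = Nₕ/N with N = 27616: 0.0350, 0.2543, 0.1949, 0.2923, 0.2235.
p̂_st = 0.0350·0.11 + 0.2543·0.04 + 0.1949·0.04 + 0.2923·0.01 + 0.2235·0.10 ≈ 0.047091... → 0.0471.

0.0471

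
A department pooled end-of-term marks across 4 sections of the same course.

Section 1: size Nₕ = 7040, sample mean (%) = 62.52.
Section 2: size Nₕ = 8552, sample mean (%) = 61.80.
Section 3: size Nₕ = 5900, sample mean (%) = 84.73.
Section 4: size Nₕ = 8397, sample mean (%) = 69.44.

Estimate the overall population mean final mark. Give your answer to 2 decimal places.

N = 7040 + 8552 + 5900 + 8397 = 29889.
Overall mean = Σ (Nₕ/N)·x̄ₕ — weight by population share, not a simple average.
Σ Nₕx̄ₕ = 7040·62.52 + 8552·61.80 + 5900·84.73 + 8397·69.44 = 440140.8 + 528513.6 + 499907 + 583087.68 = 2051649.08.
Divide by N: 2051649.08 / 29889 = 68.6423... → 68.64.

68.64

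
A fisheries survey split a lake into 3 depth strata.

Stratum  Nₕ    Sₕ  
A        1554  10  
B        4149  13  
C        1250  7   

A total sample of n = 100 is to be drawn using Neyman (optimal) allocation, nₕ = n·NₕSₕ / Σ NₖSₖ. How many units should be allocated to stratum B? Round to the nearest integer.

Σ NₕSₕ = 1554·10 + 4149·13 + 1250·7 = 78227.
Share for B: 53937/78227 = 0.68949.
n_B = 100 × 0.68949 = 68.949... → 69.

69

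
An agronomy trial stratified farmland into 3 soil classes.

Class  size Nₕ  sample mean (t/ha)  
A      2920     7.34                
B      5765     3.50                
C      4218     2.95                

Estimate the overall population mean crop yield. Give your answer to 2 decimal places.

4.19

x̄_st = (Σ Nₕx̄ₕ) / (Σ Nₕ) = (2920·7.34 + 5765·3.50 + 4218·2.95) / 12903
= 54053.4 / 12903 = 4.1892... → 4.19.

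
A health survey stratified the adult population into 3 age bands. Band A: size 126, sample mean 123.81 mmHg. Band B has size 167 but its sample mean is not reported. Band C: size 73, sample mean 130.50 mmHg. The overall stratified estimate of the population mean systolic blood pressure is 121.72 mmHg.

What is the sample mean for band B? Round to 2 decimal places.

116.31

N = 126 + 167 + 73 = 366.
Overall total = μ·N = 121.72·366 = 44549.52.
Subtract the known strata: 126·123.81 + 73·130.50 = 25126.56.
Remaining total for band B: 44549.52 − 25126.56 = 19422.96.
Divide by its size: 19422.96 / 167 = 116.3051... → 116.31.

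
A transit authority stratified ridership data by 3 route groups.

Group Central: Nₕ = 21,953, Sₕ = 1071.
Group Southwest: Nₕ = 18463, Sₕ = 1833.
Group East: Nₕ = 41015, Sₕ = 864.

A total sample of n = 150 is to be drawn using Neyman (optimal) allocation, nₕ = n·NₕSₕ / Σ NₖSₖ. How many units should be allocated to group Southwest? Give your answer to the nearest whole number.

55

Σ NₕSₕ = 21953·1071 + 18463·1833 + 41015·864 = 92791302.
Share for Southwest: 33842679/92791302 = 0.36472.
n_Southwest = 150 × 0.36472 = 54.708... → 55.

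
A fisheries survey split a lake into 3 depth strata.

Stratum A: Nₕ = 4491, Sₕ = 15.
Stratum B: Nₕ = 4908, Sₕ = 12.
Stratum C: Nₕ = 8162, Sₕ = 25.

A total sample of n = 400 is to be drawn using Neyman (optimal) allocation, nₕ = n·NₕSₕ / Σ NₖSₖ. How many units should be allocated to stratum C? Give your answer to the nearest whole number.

247

Σ NₕSₕ = 4491·15 + 4908·12 + 8162·25 = 330311.
Share for C: 204050/330311 = 0.61775.
n_C = 400 × 0.61775 = 247.100... → 247.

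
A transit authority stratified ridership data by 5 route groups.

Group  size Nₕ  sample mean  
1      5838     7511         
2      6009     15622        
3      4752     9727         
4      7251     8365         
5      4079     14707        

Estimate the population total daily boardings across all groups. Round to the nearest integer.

304588988

1: 5838·7511 = 43849218
2: 6009·15622 = 93872598
3: 4752·9727 = 46222704
4: 7251·8365 = 60654615
5: 4079·14707 = 59989853
τ̂ = Σ Nₕx̄ₕ = 304588988.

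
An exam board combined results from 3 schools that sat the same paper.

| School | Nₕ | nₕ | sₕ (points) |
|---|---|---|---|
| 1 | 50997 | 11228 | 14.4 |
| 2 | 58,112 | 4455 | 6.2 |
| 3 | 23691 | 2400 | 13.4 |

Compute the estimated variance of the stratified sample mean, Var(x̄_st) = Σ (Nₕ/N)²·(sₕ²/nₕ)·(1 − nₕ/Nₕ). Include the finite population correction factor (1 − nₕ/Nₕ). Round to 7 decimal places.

0.0057892

N = 132800; Wₕ = Nₕ/N.
school 1: (50997/132800)²·14.4²/11228·(1 − 11228/50997) = 0.0021238103
school 2: (58112/132800)²·6.2²/4455·(1 − 4455/58112) = 0.0015255686
school 3: (23691/132800)²·13.4²/2400·(1 − 2400/23691) = 0.0021398418
Sum = 0.0057892206 → 0.0057892.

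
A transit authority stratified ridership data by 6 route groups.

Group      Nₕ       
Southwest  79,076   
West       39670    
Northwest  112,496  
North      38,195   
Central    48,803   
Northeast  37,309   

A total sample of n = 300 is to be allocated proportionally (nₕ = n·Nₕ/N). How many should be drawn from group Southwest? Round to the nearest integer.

N = 79076 + 39670 + 112496 + 38195 + 48803 + 37309 = 355549.
n_Southwest = 300·79076/355549 = 66.722... → 67.

67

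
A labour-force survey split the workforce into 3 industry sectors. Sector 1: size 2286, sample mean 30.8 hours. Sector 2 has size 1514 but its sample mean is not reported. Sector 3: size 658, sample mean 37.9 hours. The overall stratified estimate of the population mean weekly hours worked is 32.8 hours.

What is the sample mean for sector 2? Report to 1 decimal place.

Σ Nₕx̄ₕ = N·μ, so 1514·x̄_2 = 4458·32.8 − (2286·30.8 + 658·37.9).
= 146222.4 − 95347 = 50875.4.
x̄_2 = 50875.4 / 1514 = 33.603... → 33.6.

33.6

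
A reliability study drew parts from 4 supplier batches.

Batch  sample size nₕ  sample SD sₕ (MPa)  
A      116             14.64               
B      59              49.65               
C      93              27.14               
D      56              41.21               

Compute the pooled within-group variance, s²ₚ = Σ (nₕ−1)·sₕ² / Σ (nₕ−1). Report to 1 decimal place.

1027.5

A: (116−1)·14.64² = 115·214.3296 = 24647.904
B: (59−1)·49.65² = 58·2465.1225 = 142977.105
C: (93−1)·27.14² = 92·736.5796 = 67765.3232
D: (56−1)·41.21² = 55·1698.2641 = 93404.5255
Numerator = 328794.8577; denominator = Σ(nₕ−1) = 320.
s²ₚ = 328794.8577/320 = 1027.484... → 1027.5.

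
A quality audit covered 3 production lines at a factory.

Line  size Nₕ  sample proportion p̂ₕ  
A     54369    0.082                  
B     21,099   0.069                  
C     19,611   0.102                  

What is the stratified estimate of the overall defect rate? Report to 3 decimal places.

0.083

N = 54369 + 21099 + 19611 = 95079.
Overall proportion = Σ (Nₕ/N)·p̂ₕ.
Σ Nₕp̂ₕ = 4458.258 + 1455.831 + 2000.322 = 7914.411.
7914.411 / 95079 = 0.08324... → 0.083.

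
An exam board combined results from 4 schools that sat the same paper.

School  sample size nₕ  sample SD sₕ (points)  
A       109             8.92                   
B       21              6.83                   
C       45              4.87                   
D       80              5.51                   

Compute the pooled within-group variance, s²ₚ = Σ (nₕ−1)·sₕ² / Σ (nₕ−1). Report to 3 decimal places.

Degrees of freedom: 108 + 20 + 44 + 79 = 251.
Σ(nₕ−1)sₕ² = 108·79.5664 + 20·46.6489 + 44·23.7169 + 79·30.3601 = 12968.1407.
s²ₚ = 12968.1407 / 251 = 51.66590... → 51.666.

51.666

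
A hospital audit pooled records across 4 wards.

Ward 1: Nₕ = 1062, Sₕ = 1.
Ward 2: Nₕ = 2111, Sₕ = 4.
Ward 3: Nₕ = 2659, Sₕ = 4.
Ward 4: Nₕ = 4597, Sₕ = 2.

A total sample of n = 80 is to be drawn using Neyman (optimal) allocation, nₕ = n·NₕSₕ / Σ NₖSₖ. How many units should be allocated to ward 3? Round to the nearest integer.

29

1: NₕSₕ = 1062·1 = 1062
2: NₕSₕ = 2111·4 = 8444
3: NₕSₕ = 2659·4 = 10636
4: NₕSₕ = 4597·2 = 9194
Σ NₕSₕ = 29336.
n_3 = 80·10636/29336 = 29.005... → 29.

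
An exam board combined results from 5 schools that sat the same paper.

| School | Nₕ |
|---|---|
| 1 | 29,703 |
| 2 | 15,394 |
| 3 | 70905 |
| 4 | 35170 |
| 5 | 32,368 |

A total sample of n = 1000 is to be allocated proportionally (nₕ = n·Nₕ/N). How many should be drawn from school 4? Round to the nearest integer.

N = 29703 + 15394 + 70905 + 35170 + 32368 = 183540.
n_4 = 1000·35170/183540 = 191.620... → 192.

192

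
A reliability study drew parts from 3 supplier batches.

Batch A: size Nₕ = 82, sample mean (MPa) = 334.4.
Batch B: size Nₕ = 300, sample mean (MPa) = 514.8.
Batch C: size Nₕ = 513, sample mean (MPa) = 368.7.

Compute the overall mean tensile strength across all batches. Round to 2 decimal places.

414.53

N = 895; weights Wₕ = Nₕ/N = (0.0916, 0.3352, 0.5732).
x̄_st = Σ Wₕ·x̄ₕ = 0.0916·334.4 + 0.3352·514.8 + 0.5732·368.7 ≈ 414.5295...
→ 414.53.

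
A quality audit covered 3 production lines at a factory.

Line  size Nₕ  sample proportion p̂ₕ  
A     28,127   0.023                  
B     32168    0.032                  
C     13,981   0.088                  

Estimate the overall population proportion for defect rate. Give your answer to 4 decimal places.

N = 28127 + 32168 + 13981 = 74276.
Overall proportion = Σ (Nₕ/N)·p̂ₕ.
Σ Nₕp̂ₕ = 646.921 + 1029.376 + 1230.328 = 2906.625.
2906.625 / 74276 = 0.039133... → 0.0391.

0.0391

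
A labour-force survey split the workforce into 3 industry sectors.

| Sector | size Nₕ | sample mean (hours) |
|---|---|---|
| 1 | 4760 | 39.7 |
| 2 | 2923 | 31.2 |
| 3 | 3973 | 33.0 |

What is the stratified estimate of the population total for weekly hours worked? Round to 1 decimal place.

411278.6

Estimate total by summing Nₕ·x̄ₕ over strata.
4760·39.7 + 2923·31.2 + 3973·33.0 = 188972 + 91197.6 + 131109 = 411278.6.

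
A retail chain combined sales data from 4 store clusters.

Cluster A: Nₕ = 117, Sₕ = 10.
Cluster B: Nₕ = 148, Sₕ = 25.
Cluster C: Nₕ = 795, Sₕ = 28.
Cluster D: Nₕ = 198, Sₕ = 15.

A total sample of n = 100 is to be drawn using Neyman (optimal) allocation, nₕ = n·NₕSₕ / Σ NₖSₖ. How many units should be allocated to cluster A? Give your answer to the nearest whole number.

4

Σ NₕSₕ = 117·10 + 148·25 + 795·28 + 198·15 = 30100.
Share for A: 1170/30100 = 0.03887.
n_A = 100 × 0.03887 = 3.887... → 4.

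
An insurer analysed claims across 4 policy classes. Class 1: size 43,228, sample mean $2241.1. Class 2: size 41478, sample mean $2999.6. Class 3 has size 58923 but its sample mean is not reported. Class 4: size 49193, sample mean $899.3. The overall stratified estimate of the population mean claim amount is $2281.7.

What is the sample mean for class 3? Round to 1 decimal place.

2960.3

Σ Nₕx̄ₕ = N·μ, so 58923·x̄_3 = 192822·2281.7 − (43228·2241.1 + 41478·2999.6 + 49193·899.3).
= 439961957.4 − 265534944.5 = 174427012.9.
x̄_3 = 174427012.9 / 58923 = 2960.253... → 2960.3.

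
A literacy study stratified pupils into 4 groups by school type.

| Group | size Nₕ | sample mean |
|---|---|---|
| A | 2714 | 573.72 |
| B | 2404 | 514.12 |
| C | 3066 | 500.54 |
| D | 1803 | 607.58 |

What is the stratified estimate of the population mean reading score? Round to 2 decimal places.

543.02

x̄_st = (Σ Nₕx̄ₕ) / (Σ Nₕ) = (2714·573.72 + 2404·514.12 + 3066·500.54 + 1803·607.58) / 9987
= 5423142.94 / 9987 = 543.0202... → 543.02.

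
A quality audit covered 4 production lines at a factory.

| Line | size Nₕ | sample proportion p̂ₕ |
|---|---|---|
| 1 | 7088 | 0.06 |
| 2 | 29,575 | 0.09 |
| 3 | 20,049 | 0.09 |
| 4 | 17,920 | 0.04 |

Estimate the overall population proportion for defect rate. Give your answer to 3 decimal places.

Wₕ = Nₕ/N with N = 74632: 0.0950, 0.3963, 0.2686, 0.2401.
p̂_st = 0.0950·0.06 + 0.3963·0.09 + 0.2686·0.09 + 0.2401·0.04 ≈ 0.07515... → 0.075.

0.075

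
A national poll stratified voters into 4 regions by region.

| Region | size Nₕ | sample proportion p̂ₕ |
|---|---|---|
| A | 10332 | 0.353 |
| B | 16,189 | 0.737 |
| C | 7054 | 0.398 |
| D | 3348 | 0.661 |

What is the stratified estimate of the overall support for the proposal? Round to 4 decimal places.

N = 10332 + 16189 + 7054 + 3348 = 36923.
Overall proportion = Σ (Nₕ/N)·p̂ₕ.
Σ Nₕp̂ₕ = 3647.196 + 11931.293 + 2807.492 + 2213.028 = 20599.009.
20599.009 / 36923 = 0.557891... → 0.5579.

0.5579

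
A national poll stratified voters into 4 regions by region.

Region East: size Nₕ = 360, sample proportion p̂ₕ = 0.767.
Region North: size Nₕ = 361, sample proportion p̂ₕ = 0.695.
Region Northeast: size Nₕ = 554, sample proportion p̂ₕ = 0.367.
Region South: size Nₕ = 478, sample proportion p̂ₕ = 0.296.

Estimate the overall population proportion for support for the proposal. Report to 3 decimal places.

0.497

Wₕ = Nₕ/N with N = 1753: 0.2054, 0.2059, 0.3160, 0.2727.
p̂_st = 0.2054·0.767 + 0.2059·0.695 + 0.3160·0.367 + 0.2727·0.296 ≈ 0.49733... → 0.497.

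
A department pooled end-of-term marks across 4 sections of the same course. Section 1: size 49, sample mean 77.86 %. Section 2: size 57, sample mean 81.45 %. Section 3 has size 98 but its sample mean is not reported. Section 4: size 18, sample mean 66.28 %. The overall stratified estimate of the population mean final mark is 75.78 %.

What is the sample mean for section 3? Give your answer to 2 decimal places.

Σ Nₕx̄ₕ = N·μ, so 98·x̄_3 = 222·75.78 − (49·77.86 + 57·81.45 + 18·66.28).
= 16823.16 − 9650.83 = 7172.33.
x̄_3 = 7172.33 / 98 = 73.1870... → 73.19.

73.19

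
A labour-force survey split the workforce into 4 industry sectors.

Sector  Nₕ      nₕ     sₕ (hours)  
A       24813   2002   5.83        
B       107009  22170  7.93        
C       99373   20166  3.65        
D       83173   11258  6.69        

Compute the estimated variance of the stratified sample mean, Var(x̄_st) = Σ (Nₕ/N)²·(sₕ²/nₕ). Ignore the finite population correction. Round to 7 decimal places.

0.0007787

N = 314368; Wₕ = Nₕ/N.
sector A: (24813/314368)²·5.83²/2002 = 0.0001057682
sector B: (107009/314368)²·7.93²/22170 = 0.0003286583
sector C: (99373/314368)²·3.65²/20166 = 0.0000660125
sector D: (83173/314368)²·6.69²/11258 = 0.0002782781
Sum = 0.0007787171 → 0.0007787.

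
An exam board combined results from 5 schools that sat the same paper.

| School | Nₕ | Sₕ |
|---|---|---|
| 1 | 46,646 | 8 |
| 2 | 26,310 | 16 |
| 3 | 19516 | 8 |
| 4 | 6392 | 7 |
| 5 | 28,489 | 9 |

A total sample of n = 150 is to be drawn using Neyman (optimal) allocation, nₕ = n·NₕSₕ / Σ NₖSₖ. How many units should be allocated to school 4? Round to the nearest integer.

5

1: NₕSₕ = 46646·8 = 373168
2: NₕSₕ = 26310·16 = 420960
3: NₕSₕ = 19516·8 = 156128
4: NₕSₕ = 6392·7 = 44744
5: NₕSₕ = 28489·9 = 256401
Σ NₕSₕ = 1251401.
n_4 = 150·44744/1251401 = 5.363... → 5.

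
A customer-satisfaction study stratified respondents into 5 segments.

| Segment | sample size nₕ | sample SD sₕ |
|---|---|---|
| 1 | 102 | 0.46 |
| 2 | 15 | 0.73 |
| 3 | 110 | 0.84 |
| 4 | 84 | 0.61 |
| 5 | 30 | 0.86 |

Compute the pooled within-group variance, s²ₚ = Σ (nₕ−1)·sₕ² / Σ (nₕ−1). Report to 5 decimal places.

0.47046

Degrees of freedom: 101 + 14 + 109 + 83 + 29 = 336.
Σ(nₕ−1)sₕ² = 101·0.2116 + 14·0.5329 + 109·0.7056 + 83·0.3721 + 29·0.7396 = 158.0753.
s²ₚ = 158.0753 / 336 = 0.4704622... → 0.47046.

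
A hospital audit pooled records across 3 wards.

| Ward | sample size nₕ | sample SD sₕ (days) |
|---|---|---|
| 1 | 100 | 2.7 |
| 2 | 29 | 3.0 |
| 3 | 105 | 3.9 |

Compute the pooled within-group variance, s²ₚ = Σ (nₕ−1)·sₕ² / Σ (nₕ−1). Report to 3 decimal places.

11.063

Degrees of freedom: 99 + 28 + 104 = 231.
Σ(nₕ−1)sₕ² = 99·7.29 + 28·9 + 104·15.21 = 2555.55.
s²ₚ = 2555.55 / 231 = 11.06299... → 11.063.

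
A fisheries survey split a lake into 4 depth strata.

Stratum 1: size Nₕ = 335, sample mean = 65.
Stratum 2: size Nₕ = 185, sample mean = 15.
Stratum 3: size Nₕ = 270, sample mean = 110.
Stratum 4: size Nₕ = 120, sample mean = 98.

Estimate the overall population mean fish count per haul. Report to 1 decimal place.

N = 335 + 185 + 270 + 120 = 910.
Weight each subgroup mean by Nₕ/N and sum.
Σ Nₕx̄ₕ = 335·65 + 185·15 + 270·110 + 120·98 = 21775 + 2775 + 29700 + 11760 = 66010.
Divide by N: 66010 / 910 = 72.538... → 72.5.

72.5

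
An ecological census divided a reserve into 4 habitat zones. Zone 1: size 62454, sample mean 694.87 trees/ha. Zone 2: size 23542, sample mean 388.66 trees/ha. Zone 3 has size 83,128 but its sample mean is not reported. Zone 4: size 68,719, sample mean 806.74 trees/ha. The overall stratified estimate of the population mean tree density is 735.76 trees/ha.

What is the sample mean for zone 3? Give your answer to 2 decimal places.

806.10

Σ Nₕx̄ₕ = N·μ, so 83128·x̄_3 = 237843·735.76 − (62454·694.87 + 23542·388.66 + 68719·806.74).
= 174995365.68 − 107985610.76 = 67009754.92.
x̄_3 = 67009754.92 / 83128 = 806.1033... → 806.10.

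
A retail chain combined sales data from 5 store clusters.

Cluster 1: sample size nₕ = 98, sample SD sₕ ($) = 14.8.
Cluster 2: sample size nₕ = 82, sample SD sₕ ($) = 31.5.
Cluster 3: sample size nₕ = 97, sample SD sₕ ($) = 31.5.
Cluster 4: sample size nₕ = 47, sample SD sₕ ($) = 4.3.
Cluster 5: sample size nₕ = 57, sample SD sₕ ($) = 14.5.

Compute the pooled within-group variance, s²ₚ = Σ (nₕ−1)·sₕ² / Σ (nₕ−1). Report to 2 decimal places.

557.18

Degrees of freedom: 97 + 81 + 96 + 46 + 56 = 376.
Σ(nₕ−1)sₕ² = 97·219.04 + 81·992.25 + 96·992.25 + 46·18.49 + 56·210.25 = 209499.67.
s²ₚ = 209499.67 / 376 = 557.1800... → 557.18.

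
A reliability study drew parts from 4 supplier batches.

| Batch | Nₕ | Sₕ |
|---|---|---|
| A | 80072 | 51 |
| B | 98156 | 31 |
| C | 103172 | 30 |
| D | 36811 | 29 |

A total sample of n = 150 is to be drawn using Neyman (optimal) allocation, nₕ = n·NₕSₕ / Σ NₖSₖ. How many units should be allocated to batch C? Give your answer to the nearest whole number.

A: NₕSₕ = 80072·51 = 4083672
B: NₕSₕ = 98156·31 = 3042836
C: NₕSₕ = 103172·30 = 3095160
D: NₕSₕ = 36811·29 = 1067519
Σ NₕSₕ = 11289187.
n_C = 150·3095160/11289187 = 41.126... → 41.

41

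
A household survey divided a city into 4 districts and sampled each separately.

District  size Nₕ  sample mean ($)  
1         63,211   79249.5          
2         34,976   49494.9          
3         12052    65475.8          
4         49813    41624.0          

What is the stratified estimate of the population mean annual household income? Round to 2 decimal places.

59999.90

N = 160052; weights Wₕ = Nₕ/N = (0.3949, 0.2185, 0.0753, 0.3112).
x̄_st = Σ Wₕ·x̄ₕ = 0.3949·79249.5 + 0.2185·49494.9 + 0.0753·65475.8 + 0.3112·41624.0 ≈ 59999.9027...
→ 59999.90.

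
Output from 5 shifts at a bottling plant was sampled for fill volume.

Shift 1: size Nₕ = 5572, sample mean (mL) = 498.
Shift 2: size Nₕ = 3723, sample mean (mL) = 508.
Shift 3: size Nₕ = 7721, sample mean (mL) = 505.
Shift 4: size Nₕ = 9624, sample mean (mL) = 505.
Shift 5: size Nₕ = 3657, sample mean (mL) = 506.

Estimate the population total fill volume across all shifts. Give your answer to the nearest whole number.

1: 5572·498 = 2774856
2: 3723·508 = 1891284
3: 7721·505 = 3899105
4: 9624·505 = 4860120
5: 3657·506 = 1850442
τ̂ = Σ Nₕx̄ₕ = 15275807.

15275807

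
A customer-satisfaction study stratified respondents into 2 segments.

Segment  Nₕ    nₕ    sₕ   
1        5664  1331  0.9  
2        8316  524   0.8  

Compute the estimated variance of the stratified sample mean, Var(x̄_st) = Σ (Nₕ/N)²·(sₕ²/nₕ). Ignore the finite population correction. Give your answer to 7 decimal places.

N = 13980; Wₕ = Nₕ/N.
segment 1: (5664/13980)²·0.9²/1331 = 0.0000998939
segment 2: (8316/13980)²·0.8²/524 = 0.0004321786
Sum = 0.0005320726 → 0.0005321.

0.0005321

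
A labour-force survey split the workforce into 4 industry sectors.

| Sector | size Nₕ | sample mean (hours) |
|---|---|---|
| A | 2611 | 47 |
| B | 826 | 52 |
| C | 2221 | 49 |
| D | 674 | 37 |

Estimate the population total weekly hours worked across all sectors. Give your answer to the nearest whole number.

Population total = Σ Nₕ·x̄ₕ (each stratum's size times its mean).
2611·47 + 826·52 + 2221·49 + 674·37 = 122717 + 42952 + 108829 + 24938 = 299436.

299436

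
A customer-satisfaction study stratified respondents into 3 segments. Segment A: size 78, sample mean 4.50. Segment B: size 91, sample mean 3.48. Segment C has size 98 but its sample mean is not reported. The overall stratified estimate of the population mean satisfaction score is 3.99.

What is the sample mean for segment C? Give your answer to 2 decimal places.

N = 78 + 91 + 98 = 267.
Overall total = μ·N = 3.99·267 = 1065.33.
Subtract the known strata: 78·4.50 + 91·3.48 = 667.68.
Remaining total for segment C: 1065.33 − 667.68 = 397.65.
Divide by its size: 397.65 / 98 = 4.0577... → 4.06.

4.06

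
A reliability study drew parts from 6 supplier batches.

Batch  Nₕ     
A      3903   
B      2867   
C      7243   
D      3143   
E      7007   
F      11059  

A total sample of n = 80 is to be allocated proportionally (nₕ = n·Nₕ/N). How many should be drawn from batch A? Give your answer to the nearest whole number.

9

N = 3903 + 2867 + 7243 + 3143 + 7007 + 11059 = 35222.
n_A = 80·3903/35222 = 8.865... → 9.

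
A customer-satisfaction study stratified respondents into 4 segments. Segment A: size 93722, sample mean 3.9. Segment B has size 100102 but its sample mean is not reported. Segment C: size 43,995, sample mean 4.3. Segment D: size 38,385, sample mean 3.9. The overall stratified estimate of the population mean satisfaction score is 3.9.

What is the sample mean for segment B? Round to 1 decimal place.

Σ Nₕx̄ₕ = N·μ, so 100102·x̄_B = 276204·3.9 − (93722·3.9 + 43995·4.3 + 38385·3.9).
= 1077195.6 − 704395.8 = 372799.8.
x̄_B = 372799.8 / 100102 = 3.724... → 3.7.

3.7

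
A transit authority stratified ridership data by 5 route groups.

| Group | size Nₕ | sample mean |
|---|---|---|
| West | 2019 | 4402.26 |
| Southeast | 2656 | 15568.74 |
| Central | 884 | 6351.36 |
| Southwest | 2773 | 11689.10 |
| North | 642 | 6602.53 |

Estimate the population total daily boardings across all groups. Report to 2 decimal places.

West: 2019·4402.26 = 8888162.94
Southeast: 2656·15568.74 = 41350573.44
Central: 884·6351.36 = 5614602.24
Southwest: 2773·11689.10 = 32413874.3
North: 642·6602.53 = 4238824.26
τ̂ = Σ Nₕx̄ₕ = 92506037.18.

92506037.18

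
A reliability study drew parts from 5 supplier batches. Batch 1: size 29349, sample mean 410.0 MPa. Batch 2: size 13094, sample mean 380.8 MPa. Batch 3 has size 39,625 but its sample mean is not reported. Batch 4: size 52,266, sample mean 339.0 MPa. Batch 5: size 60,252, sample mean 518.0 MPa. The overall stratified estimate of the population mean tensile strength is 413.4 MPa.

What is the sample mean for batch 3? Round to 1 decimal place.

365.8

N = 29349 + 13094 + 39625 + 52266 + 60252 = 194586.
Overall total = μ·N = 413.4·194586 = 80441852.4.
Subtract the known strata: 29349·410.0 + 13094·380.8 + 52266·339.0 + 60252·518.0 = 65947995.2.
Remaining total for batch 3: 80441852.4 − 65947995.2 = 14493857.2.
Divide by its size: 14493857.2 / 39625 = 365.776... → 365.8.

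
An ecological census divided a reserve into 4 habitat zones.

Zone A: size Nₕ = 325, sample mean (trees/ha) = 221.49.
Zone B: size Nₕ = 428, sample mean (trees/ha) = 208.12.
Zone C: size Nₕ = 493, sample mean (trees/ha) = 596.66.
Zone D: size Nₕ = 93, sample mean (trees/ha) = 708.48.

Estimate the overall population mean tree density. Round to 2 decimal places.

389.17

N = 1339; weights Wₕ = Nₕ/N = (0.2427, 0.3196, 0.3682, 0.0695).
x̄_st = Σ Wₕ·x̄ₕ = 0.2427·221.49 + 0.3196·208.12 + 0.3682·596.66 + 0.0695·708.48 ≈ 389.1722...
→ 389.17.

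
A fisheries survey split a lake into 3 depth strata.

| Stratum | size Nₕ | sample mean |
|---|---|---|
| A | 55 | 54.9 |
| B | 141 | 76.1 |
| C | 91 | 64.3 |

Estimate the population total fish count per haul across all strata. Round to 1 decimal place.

A: 55·54.9 = 3019.5
B: 141·76.1 = 10730.1
C: 91·64.3 = 5851.3
τ̂ = Σ Nₕx̄ₕ = 19600.9.

19600.9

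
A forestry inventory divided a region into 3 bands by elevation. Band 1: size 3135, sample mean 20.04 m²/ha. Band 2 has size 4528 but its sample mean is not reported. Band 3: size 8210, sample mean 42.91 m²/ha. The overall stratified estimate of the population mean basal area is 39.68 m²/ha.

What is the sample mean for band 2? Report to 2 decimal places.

Σ Nₕx̄ₕ = N·μ, so 4528·x̄_2 = 15873·39.68 − (3135·20.04 + 8210·42.91).
= 629840.64 − 415116.5 = 214724.14.
x̄_2 = 214724.14 / 4528 = 47.4214... → 47.42.

47.42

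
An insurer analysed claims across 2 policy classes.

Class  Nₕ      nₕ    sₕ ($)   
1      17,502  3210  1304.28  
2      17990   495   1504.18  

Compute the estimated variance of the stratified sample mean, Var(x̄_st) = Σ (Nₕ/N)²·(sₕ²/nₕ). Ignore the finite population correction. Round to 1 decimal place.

1303.2

N = 35492. Term for each stratum: Wₕ²sₕ²/nₕ.
Var(x̄_st) = 128.8698 + 1174.3453 = 1303.2150 → 1303.2.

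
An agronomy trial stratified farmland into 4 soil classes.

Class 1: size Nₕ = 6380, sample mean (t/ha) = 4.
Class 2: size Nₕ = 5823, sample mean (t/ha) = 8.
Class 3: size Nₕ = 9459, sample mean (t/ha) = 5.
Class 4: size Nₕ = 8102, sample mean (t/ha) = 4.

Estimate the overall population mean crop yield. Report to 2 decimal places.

x̄_st = (Σ Nₕx̄ₕ) / (Σ Nₕ) = (6380·4 + 5823·8 + 9459·5 + 8102·4) / 29764
= 151807 / 29764 = 5.1004... → 5.10.

5.10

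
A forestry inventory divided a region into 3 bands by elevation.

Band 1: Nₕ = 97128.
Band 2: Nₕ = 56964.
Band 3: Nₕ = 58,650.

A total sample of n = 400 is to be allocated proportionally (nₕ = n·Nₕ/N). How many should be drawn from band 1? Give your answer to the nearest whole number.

183

Share of band 1 = 97128/212742 = 0.45655.
Allocate 400 × 0.45655 = 182.621... → 183.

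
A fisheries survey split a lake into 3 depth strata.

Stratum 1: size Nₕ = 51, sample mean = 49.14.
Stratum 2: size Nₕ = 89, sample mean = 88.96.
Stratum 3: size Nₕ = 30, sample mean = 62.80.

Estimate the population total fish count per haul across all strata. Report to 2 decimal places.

1: 51·49.14 = 2506.14
2: 89·88.96 = 7917.44
3: 30·62.80 = 1884
τ̂ = Σ Nₕx̄ₕ = 12307.58.

12307.58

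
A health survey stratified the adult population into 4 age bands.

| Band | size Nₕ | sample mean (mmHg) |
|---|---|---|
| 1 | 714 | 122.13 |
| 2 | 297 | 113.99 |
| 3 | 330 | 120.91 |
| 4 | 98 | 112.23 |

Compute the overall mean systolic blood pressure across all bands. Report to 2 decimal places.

119.50

N = 714 + 297 + 330 + 98 = 1439.
Weight each subgroup mean by Nₕ/N and sum.
Σ Nₕx̄ₕ = 714·122.13 + 297·113.99 + 330·120.91 + 98·112.23 = 87200.82 + 33855.03 + 39900.3 + 10998.54 = 171954.69.
Divide by N: 171954.69 / 1439 = 119.4960... → 119.50.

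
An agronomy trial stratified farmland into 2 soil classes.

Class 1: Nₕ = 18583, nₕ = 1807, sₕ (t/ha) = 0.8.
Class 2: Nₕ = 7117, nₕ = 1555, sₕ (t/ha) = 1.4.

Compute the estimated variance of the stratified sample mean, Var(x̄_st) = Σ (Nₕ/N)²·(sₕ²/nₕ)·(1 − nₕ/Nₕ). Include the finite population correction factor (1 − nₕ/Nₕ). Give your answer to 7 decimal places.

N = 25700; Wₕ = Nₕ/N.
class 1: (18583/25700)²·0.8²/1807·(1 − 1807/18583) = 0.0001671706
class 2: (7117/25700)²·1.4²/1555·(1 − 1555/7117) = 0.0000755418
Sum = 0.0002427124 → 0.0002427.

0.0002427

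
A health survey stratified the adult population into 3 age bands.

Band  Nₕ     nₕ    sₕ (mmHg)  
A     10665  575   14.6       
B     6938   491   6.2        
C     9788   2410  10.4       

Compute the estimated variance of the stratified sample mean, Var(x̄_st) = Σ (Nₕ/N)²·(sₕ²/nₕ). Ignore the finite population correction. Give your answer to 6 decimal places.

N = 27391; Wₕ = Nₕ/N.
band A: (10665/27391)²·14.6²/575 = 0.056200970
band B: (6938/27391)²·6.2²/491 = 0.005022902
band C: (9788/27391)²·10.4²/2410 = 0.005730886
Sum = 0.066954758 → 0.066955.

0.066955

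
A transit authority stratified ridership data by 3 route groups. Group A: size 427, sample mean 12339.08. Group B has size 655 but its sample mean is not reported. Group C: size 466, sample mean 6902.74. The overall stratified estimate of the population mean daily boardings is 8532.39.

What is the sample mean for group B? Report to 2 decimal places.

N = 427 + 655 + 466 = 1548.
Overall total = μ·N = 8532.39·1548 = 13208139.72.
Subtract the known strata: 427·12339.08 + 466·6902.74 = 8485464.
Remaining total for group B: 13208139.72 − 8485464 = 4722675.72.
Divide by its size: 4722675.72 / 655 = 7210.1919... → 7210.19.

7210.19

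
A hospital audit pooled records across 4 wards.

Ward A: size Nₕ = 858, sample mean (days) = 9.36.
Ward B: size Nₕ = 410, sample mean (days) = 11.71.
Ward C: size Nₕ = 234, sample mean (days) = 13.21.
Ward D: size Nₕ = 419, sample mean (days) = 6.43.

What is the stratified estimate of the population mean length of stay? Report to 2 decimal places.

9.69

N = 1921; weights Wₕ = Nₕ/N = (0.4466, 0.2134, 0.1218, 0.2181).
x̄_st = Σ Wₕ·x̄ₕ = 0.4466·9.36 + 0.2134·11.71 + 0.1218·13.21 + 0.2181·6.43 ≈ 9.6915...
→ 9.69.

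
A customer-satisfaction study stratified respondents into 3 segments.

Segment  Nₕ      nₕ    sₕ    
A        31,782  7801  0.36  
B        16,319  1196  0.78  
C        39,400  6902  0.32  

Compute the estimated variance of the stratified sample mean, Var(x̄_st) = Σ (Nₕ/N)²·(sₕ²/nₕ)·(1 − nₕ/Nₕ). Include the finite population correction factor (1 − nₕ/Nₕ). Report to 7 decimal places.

N = 87501; Wₕ = Nₕ/N.
segment A: (31782/87501)²·0.36²/7801·(1 − 7801/31782) = 0.0000016538
segment B: (16319/87501)²·0.78²/1196·(1 − 1196/16319) = 0.0000163970
segment C: (39400/87501)²·0.32²/6902·(1 − 6902/39400) = 0.0000024811
Sum = 0.0000205319 → 0.0000205.

0.0000205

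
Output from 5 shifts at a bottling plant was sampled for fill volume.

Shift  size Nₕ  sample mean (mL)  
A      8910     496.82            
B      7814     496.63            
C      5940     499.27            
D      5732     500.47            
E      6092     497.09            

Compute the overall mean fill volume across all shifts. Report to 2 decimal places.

x̄_st = (Σ Nₕx̄ₕ) / (Σ Nₕ) = (8910·496.82 + 7814·496.63 + 5940·499.27 + 5732·500.47 + 6092·497.09) / 34488
= 17169963.14 / 34488 = 497.8533... → 497.85.

497.85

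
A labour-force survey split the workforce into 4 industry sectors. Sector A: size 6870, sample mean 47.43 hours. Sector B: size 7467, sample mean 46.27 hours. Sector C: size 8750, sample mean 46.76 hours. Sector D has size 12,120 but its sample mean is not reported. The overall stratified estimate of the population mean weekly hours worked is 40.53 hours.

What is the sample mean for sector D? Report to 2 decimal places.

Σ Nₕx̄ₕ = N·μ, so 12120·x̄_D = 35207·40.53 − (6870·47.43 + 7467·46.27 + 8750·46.76).
= 1426939.71 − 1080492.19 = 346447.52.
x̄_D = 346447.52 / 12120 = 28.5848... → 28.58.

28.58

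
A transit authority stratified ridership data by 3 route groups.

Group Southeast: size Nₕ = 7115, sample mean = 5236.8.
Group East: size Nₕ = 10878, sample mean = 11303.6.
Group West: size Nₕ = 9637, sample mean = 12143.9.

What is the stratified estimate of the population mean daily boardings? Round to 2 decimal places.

10034.42

N = 27630; weights Wₕ = Nₕ/N = (0.2575, 0.3937, 0.3488).
x̄_st = Σ Wₕ·x̄ₕ = 0.2575·5236.8 + 0.3937·11303.6 + 0.3488·12143.9 ≈ 10034.4248...
→ 10034.42.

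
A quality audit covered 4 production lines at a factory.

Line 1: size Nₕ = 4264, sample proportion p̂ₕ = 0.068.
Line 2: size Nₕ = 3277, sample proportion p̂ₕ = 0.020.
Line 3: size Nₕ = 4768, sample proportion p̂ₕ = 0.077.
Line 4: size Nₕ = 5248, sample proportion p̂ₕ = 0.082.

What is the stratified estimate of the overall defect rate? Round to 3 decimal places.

Wₕ = Nₕ/N with N = 17557: 0.2429, 0.1866, 0.2716, 0.2989.
p̂_st = 0.2429·0.068 + 0.1866·0.020 + 0.2716·0.077 + 0.2989·0.082 ≈ 0.06567... → 0.066.

0.066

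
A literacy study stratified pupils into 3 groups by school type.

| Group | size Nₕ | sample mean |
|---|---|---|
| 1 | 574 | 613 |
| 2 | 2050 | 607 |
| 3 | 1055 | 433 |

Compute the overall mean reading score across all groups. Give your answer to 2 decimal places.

N = 574 + 2050 + 1055 = 3679.
Weight each subgroup mean by Nₕ/N and sum.
Σ Nₕx̄ₕ = 574·613 + 2050·607 + 1055·433 = 351862 + 1244350 + 456815 = 2053027.
Divide by N: 2053027 / 3679 = 558.0394... → 558.04.

558.04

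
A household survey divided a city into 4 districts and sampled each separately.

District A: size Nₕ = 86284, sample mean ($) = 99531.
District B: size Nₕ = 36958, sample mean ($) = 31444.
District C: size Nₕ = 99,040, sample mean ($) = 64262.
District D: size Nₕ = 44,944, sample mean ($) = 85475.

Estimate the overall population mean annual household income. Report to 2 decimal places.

74678.87

N = 267226; weights Wₕ = Nₕ/N = (0.3229, 0.1383, 0.3706, 0.1682).
x̄_st = Σ Wₕ·x̄ₕ = 0.3229·99531 + 0.1383·31444 + 0.3706·64262 + 0.1682·85475 ≈ 74678.8749...
→ 74678.87.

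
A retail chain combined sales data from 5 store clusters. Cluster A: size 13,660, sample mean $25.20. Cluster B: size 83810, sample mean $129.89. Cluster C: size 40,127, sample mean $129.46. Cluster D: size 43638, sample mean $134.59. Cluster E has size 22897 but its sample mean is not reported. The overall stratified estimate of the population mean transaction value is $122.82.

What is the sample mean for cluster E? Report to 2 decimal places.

N = 13660 + 83810 + 40127 + 43638 + 22897 = 204132.
Overall total = μ·N = 122.82·204132 = 25071492.24.
Subtract the known strata: 13660·25.20 + 83810·129.89 + 40127·129.46 + 43638·134.59 = 22298392.74.
Remaining total for cluster E: 25071492.24 − 22298392.74 = 2773099.5.
Divide by its size: 2773099.5 / 22897 = 121.1119... → 121.11.

121.11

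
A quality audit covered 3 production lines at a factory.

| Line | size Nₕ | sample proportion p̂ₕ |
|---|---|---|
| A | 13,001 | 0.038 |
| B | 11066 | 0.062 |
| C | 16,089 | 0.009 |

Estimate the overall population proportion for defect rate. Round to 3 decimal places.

N = 13001 + 11066 + 16089 = 40156.
Overall proportion = Σ (Nₕ/N)·p̂ₕ.
Σ Nₕp̂ₕ = 494.038 + 686.092 + 144.801 = 1324.931.
1324.931 / 40156 = 0.03299... → 0.033.

0.033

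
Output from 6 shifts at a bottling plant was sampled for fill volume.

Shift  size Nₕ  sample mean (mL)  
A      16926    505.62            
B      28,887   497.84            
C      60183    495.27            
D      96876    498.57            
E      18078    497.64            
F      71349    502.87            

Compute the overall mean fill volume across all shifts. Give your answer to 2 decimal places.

499.22

N = 16926 + 28887 + 60183 + 96876 + 18078 + 71349 = 292299.
Weight each subgroup mean by Nₕ/N and sum.
Σ Nₕx̄ₕ = 16926·505.62 + 28887·497.84 + 60183·495.27 + 96876·498.57 + 18078·497.64 + 71349·502.87 = 8558124.12 + 14381104.08 + 29806834.41 + 48299467.32 + 8996335.92 + 35879271.63 = 145921137.48.
Divide by N: 145921137.48 / 292299 = 499.2187... → 499.22.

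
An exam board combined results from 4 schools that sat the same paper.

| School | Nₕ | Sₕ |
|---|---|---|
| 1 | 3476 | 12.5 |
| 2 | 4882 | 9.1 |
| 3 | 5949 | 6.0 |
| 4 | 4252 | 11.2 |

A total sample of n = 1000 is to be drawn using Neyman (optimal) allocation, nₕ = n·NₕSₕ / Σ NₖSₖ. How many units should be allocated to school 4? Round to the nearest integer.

1: NₕSₕ = 3476·12.5 = 43450
2: NₕSₕ = 4882·9.1 = 44426.2
3: NₕSₕ = 5949·6.0 = 35694
4: NₕSₕ = 4252·11.2 = 47622.4
Σ NₕSₕ = 171192.6.
n_4 = 1000·47622.4/171192.6 = 278.180... → 278.

278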